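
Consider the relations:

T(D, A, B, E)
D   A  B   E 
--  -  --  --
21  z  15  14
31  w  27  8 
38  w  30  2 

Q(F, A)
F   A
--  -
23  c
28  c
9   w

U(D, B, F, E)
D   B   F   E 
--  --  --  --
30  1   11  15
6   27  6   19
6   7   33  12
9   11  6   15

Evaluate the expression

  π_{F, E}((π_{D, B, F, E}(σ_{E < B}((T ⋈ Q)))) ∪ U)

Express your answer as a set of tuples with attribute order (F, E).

Joining T and Q on A yields {(31, w, 27, 8, 9), (38, w, 30, 2, 9)}.
σ[E < B]: keep tuples satisfying E < B → {(31, w, 27, 8, 9), (38, w, 30, 2, 9)}
π_{D, B, F, E} gives {(31, 27, 9, 8), (38, 30, 9, 2)}.
Set union of the two operands is {(30, 1, 11, 15), (31, 27, 9, 8), (38, 30, 9, 2), (6, 27, 6, 19), (6, 7, 33, 12), (9, 11, 6, 15)}.
π_{F, E} gives {(11, 15), (33, 12), (6, 15), (6, 19), (9, 2), (9, 8)}.

{(11, 15), (33, 12), (6, 15), (6, 19), (9, 2), (9, 8)}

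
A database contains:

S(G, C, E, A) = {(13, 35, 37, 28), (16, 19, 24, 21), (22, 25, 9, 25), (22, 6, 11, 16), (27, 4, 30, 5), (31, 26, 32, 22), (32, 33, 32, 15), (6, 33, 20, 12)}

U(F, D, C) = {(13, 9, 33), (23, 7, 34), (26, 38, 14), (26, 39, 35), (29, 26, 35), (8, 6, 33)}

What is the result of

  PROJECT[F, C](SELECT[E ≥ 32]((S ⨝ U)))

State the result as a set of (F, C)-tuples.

Natural join on C: {(13, 35, 37, 28, 26, 39), (13, 35, 37, 28, 29, 26), (32, 33, 32, 15, 13, 9), (32, 33, 32, 15, 8, 6), (6, 33, 20, 12, 13, 9), (6, 33, 20, 12, 8, 6)}
σ[E ≥ 32]: keep tuples satisfying E ≥ 32 → {(13, 35, 37, 28, 26, 39), (13, 35, 37, 28, 29, 26), (32, 33, 32, 15, 13, 9), (32, 33, 32, 15, 8, 6)}
Keep only column(s) F, C: {(13, 33), (26, 35), (29, 35), (8, 33)}

{(13, 33), (26, 35), (29, 35), (8, 33)}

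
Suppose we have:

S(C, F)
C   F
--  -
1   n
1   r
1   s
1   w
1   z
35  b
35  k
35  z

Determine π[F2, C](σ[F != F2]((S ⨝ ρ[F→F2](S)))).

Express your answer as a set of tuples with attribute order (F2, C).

ρ[F→F2]: schema becomes (C, F2); tuples unchanged.
S ⋈ ρ[F→F2](S) (natural join on C): {(1, n, n), (1, n, r), (1, n, s), (1, n, w), (1, n, z), (1, r, n), (1, r, r), (1, r, s), (1, r, w), (1, r, z), (1, s, n), (1, s, r), (1, s, s), (1, s, w), (1, s, z), (1, w, n), (1, w, r), (1, w, s), (1, w, w), (1, w, z), (1, z, n), (1, z, r), (1, z, s), (1, z, w), (1, z, z), (35, b, b), (35, b, k), (35, b, z), (35, k, b), (35, k, k), (35, k, z), (35, z, b), (35, z, k), (35, z, z)}
σ[F != F2]: keep tuples satisfying F != F2 → {(1, n, r), (1, n, s), (1, n, w), (1, n, z), (1, r, n), (1, r, s), (1, r, w), (1, r, z), (1, s, n), (1, s, r), (1, s, w), (1, s, z), (1, w, n), (1, w, r), (1, w, s), (1, w, z), (1, z, n), (1, z, r), (1, z, s), (1, z, w), (35, b, k), (35, b, z), (35, k, b), (35, k, z), (35, z, b), (35, z, k)}
Projecting to F2, C (18 duplicate(s) eliminated): {(b, 35), (k, 35), (n, 1), (r, 1), (s, 1), (w, 1), (z, 1), (z, 35)}

{(b, 35), (k, 35), (n, 1), (r, 1), (s, 1), (w, 1), (z, 1), (z, 35)}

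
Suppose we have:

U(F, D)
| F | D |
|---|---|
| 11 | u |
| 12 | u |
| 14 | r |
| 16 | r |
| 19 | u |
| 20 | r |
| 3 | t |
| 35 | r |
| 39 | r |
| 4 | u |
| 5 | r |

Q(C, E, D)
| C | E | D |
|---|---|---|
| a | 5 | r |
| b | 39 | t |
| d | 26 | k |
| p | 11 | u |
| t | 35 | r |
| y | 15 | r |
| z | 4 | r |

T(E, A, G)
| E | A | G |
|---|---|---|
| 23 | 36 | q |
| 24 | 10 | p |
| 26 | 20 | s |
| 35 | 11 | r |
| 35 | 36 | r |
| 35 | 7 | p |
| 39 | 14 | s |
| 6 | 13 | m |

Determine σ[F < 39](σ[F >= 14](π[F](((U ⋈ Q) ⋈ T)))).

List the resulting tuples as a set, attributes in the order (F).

{14, 16, 20, 35}

Natural join on D: {(11, u, p, 11), (12, u, p, 11), (14, r, a, 5), (14, r, t, 35), (14, r, y, 15), (14, r, z, 4), (16, r, a, 5), (16, r, t, 35), (16, r, y, 15), (16, r, z, 4), (19, u, p, 11), (20, r, a, 5), (20, r, t, 35), (20, r, y, 15), (20, r, z, 4), (3, t, b, 39), (35, r, a, 5), (35, r, t, 35), (35, r, y, 15), (35, r, z, 4), (39, r, a, 5), (39, r, t, 35), (39, r, y, 15), (39, r, z, 4), (4, u, p, 11), (5, r, a, 5), (5, r, t, 35), (5, r, y, 15), (5, r, z, 4)}
Natural join on E: {(14, r, t, 35, 11, r), (14, r, t, 35, 36, r), (14, r, t, 35, 7, p), (16, r, t, 35, 11, r), (16, r, t, 35, 36, r), (16, r, t, 35, 7, p), (20, r, t, 35, 11, r), (20, r, t, 35, 36, r), (20, r, t, 35, 7, p), (3, t, b, 39, 14, s), (35, r, t, 35, 11, r), (35, r, t, 35, 36, r), (35, r, t, 35, 7, p), (39, r, t, 35, 11, r), (39, r, t, 35, 36, r), (39, r, t, 35, 7, p), (5, r, t, 35, 11, r), (5, r, t, 35, 36, r), (5, r, t, 35, 7, p)}
Projecting to F (12 duplicate(s) eliminated): {14, 16, 20, 3, 35, 39, 5}
Filtering on F >= 14 leaves {14, 16, 20, 35, 39}.
Filtering on F < 39 leaves {14, 16, 20, 35}.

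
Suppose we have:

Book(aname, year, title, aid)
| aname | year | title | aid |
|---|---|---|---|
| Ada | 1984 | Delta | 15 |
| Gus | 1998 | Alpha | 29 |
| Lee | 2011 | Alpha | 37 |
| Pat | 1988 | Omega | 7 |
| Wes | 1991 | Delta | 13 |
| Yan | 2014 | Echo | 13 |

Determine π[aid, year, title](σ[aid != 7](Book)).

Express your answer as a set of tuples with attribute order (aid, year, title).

{(13, 1991, Delta), (13, 2014, Echo), (15, 1984, Delta), (29, 1998, Alpha), (37, 2011, Alpha)}

Apply σ_{aid != 7}; surviving tuples: {(Ada, 1984, Delta, 15), (Gus, 1998, Alpha, 29), (Lee, 2011, Alpha, 37), (Wes, 1991, Delta, 13), (Yan, 2014, Echo, 13)}
Projecting to aid, year, title: {(13, 1991, Delta), (13, 2014, Echo), (15, 1984, Delta), (29, 1998, Alpha), (37, 2011, Alpha)}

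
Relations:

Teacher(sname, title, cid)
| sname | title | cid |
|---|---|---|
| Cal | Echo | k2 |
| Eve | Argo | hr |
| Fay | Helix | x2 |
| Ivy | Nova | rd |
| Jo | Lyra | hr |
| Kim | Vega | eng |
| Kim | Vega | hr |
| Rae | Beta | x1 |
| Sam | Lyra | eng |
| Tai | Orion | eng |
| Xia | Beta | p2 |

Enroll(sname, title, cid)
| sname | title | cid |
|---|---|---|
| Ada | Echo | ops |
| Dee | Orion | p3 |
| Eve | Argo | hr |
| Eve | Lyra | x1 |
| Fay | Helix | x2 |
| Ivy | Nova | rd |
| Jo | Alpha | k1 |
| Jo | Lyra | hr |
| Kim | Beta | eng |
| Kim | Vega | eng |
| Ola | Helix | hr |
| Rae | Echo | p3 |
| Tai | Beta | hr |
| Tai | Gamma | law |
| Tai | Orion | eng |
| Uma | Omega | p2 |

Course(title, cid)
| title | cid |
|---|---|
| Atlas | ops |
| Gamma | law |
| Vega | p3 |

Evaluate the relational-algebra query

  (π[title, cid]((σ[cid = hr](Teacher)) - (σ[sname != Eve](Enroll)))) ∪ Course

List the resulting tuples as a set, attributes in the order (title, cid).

{(Argo, hr), (Atlas, ops), (Gamma, law), (Vega, hr), (Vega, p3)}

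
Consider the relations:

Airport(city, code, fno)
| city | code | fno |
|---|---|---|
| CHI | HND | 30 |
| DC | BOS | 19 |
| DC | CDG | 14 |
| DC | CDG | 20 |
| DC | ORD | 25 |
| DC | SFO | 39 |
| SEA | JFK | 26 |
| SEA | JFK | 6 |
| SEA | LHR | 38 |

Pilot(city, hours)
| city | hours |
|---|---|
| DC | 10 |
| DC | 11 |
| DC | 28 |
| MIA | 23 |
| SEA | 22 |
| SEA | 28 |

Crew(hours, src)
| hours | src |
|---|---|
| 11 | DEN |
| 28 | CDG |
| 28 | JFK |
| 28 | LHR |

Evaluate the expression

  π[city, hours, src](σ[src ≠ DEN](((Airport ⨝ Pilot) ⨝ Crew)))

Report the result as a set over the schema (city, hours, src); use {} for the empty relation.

{(DC, 28, CDG), (DC, 28, JFK), (DC, 28, LHR), (SEA, 28, CDG), (SEA, 28, JFK), (SEA, 28, LHR)}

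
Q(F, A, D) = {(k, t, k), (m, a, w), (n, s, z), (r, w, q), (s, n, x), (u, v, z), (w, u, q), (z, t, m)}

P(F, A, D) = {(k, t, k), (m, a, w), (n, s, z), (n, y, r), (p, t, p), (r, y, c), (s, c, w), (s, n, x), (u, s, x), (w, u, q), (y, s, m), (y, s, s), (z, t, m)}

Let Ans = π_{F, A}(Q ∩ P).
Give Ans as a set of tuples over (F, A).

{(k, t), (m, a), (n, s), (s, n), (w, u), (z, t)}

Intersection: {(k, t, k), (m, a, w), (n, s, z), (r, w, q), (s, n, x), (u, v, z), (w, u, q), (z, t, m)} with {(k, t, k), (m, a, w), (n, s, z), (n, y, r), (p, t, p), (r, y, c), (s, c, w), (s, n, x), (u, s, x), (w, u, q), (y, s, m), (y, s, s), (z, t, m)} → {(k, t, k), (m, a, w), (n, s, z), (s, n, x), (w, u, q), (z, t, m)}
π_{F, A} gives {(k, t), (m, a), (n, s), (s, n), (w, u), (z, t)}.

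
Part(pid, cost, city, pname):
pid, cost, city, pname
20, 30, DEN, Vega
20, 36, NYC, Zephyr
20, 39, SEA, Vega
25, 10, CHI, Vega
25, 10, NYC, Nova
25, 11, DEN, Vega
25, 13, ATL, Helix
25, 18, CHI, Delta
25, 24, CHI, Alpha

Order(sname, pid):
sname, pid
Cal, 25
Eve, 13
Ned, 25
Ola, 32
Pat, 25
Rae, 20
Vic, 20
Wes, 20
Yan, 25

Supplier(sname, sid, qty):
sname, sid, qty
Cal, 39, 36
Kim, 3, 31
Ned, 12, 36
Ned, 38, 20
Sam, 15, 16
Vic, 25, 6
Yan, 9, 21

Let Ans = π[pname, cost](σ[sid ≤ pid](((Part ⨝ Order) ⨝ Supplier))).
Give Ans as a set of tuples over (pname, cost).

Part ⋈ Order (natural join on pid): {(20, 30, DEN, Vega, Rae), (20, 30, DEN, Vega, Vic), (20, 30, DEN, Vega, Wes), (20, 36, NYC, Zephyr, Rae), (20, 36, NYC, Zephyr, Vic), (20, 36, NYC, Zephyr, Wes), (20, 39, SEA, Vega, Rae), (20, 39, SEA, Vega, Vic), (20, 39, SEA, Vega, Wes), (25, 10, CHI, Vega, Cal), (25, 10, CHI, Vega, Ned), (25, 10, CHI, Vega, Pat), (25, 10, CHI, Vega, Yan), (25, 10, NYC, Nova, Cal), (25, 10, NYC, Nova, Ned), (25, 10, NYC, Nova, Pat), (25, 10, NYC, Nova, Yan), (25, 11, DEN, Vega, Cal), (25, 11, DEN, Vega, Ned), (25, 11, DEN, Vega, Pat), (25, 11, DEN, Vega, Yan), (25, 13, ATL, Helix, Cal), (25, 13, ATL, Helix, Ned), (25, 13, ATL, Helix, Pat), (25, 13, ATL, Helix, Yan), (25, 18, CHI, Delta, Cal), (25, 18, CHI, Delta, Ned), (25, 18, CHI, Delta, Pat), (25, 18, CHI, Delta, Yan), (25, 24, CHI, Alpha, Cal), (25, 24, CHI, Alpha, Ned), (25, 24, CHI, Alpha, Pat), (25, 24, CHI, Alpha, Yan)}
(Part ⨝ Order) ⋈ Supplier (natural join on sname): {(20, 30, DEN, Vega, Vic, 25, 6), (20, 36, NYC, Zephyr, Vic, 25, 6), (20, 39, SEA, Vega, Vic, 25, 6), (25, 10, CHI, Vega, Cal, 39, 36), (25, 10, CHI, Vega, Ned, 12, 36), (25, 10, CHI, Vega, Ned, 38, 20), (25, 10, CHI, Vega, Yan, 9, 21), (25, 10, NYC, Nova, Cal, 39, 36), (25, 10, NYC, Nova, Ned, 12, 36), (25, 10, NYC, Nova, Ned, 38, 20), (25, 10, NYC, Nova, Yan, 9, 21), (25, 11, DEN, Vega, Cal, 39, 36), (25, 11, DEN, Vega, Ned, 12, 36), (25, 11, DEN, Vega, Ned, 38, 20), (25, 11, DEN, Vega, Yan, 9, 21), (25, 13, ATL, Helix, Cal, 39, 36), (25, 13, ATL, Helix, Ned, 12, 36), (25, 13, ATL, Helix, Ned, 38, 20), (25, 13, ATL, Helix, Yan, 9, 21), (25, 18, CHI, Delta, Cal, 39, 36), (25, 18, CHI, Delta, Ned, 12, 36), (25, 18, CHI, Delta, Ned, 38, 20), (25, 18, CHI, Delta, Yan, 9, 21), (25, 24, CHI, Alpha, Cal, 39, 36), (25, 24, CHI, Alpha, Ned, 12, 36), (25, 24, CHI, Alpha, Ned, 38, 20), (25, 24, CHI, Alpha, Yan, 9, 21)}
Selection sid ≤ pid: {(25, 10, CHI, Vega, Ned, 12, 36), (25, 10, CHI, Vega, Yan, 9, 21), (25, 10, NYC, Nova, Ned, 12, 36), (25, 10, NYC, Nova, Yan, 9, 21), (25, 11, DEN, Vega, Ned, 12, 36), (25, 11, DEN, Vega, Yan, 9, 21), (25, 13, ATL, Helix, Ned, 12, 36), (25, 13, ATL, Helix, Yan, 9, 21), (25, 18, CHI, Delta, Ned, 12, 36), (25, 18, CHI, Delta, Yan, 9, 21), (25, 24, CHI, Alpha, Ned, 12, 36), (25, 24, CHI, Alpha, Yan, 9, 21)}
π_{pname, cost} gives {(Alpha, 24), (Delta, 18), (Helix, 13), (Nova, 10), (Vega, 10), (Vega, 11)} (6 duplicate(s) eliminated).

{(Alpha, 24), (Delta, 18), (Helix, 13), (Nova, 10), (Vega, 10), (Vega, 11)}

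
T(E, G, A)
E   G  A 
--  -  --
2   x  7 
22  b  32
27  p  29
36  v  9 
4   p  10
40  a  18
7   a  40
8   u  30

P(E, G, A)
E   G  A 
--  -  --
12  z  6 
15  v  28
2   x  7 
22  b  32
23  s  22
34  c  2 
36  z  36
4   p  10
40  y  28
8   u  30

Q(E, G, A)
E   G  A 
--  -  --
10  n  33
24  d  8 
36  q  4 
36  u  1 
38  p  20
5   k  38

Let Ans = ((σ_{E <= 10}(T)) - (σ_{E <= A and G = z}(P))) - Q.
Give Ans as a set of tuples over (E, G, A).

{(2, x, 7), (4, p, 10), (7, a, 40), (8, u, 30)}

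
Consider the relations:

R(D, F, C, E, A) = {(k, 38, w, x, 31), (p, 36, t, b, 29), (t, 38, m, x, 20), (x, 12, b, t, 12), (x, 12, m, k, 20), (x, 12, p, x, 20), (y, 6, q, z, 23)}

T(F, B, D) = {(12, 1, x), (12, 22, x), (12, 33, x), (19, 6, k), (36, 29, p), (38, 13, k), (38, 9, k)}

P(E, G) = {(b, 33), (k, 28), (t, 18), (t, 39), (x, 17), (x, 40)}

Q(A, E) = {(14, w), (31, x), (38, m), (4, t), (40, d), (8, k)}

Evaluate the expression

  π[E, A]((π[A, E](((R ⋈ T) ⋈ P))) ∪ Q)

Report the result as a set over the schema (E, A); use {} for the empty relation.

R ⋈ T (natural join on D, F): {(k, 38, w, x, 31, 13), (k, 38, w, x, 31, 9), (p, 36, t, b, 29, 29), (x, 12, b, t, 12, 1), (x, 12, b, t, 12, 22), (x, 12, b, t, 12, 33), (x, 12, m, k, 20, 1), (x, 12, m, k, 20, 22), (x, 12, m, k, 20, 33), (x, 12, p, x, 20, 1), (x, 12, p, x, 20, 22), (x, 12, p, x, 20, 33)}
(R ⋈ T) ⋈ P (natural join on E): {(k, 38, w, x, 31, 13, 17), (k, 38, w, x, 31, 13, 40), (k, 38, w, x, 31, 9, 17), (k, 38, w, x, 31, 9, 40), (p, 36, t, b, 29, 29, 33), (x, 12, b, t, 12, 1, 18), (x, 12, b, t, 12, 1, 39), (x, 12, b, t, 12, 22, 18), (x, 12, b, t, 12, 22, 39), (x, 12, b, t, 12, 33, 18), (x, 12, b, t, 12, 33, 39), (x, 12, m, k, 20, 1, 28), (x, 12, m, k, 20, 22, 28), (x, 12, m, k, 20, 33, 28), (x, 12, p, x, 20, 1, 17), (x, 12, p, x, 20, 1, 40), (x, 12, p, x, 20, 22, 17), (x, 12, p, x, 20, 22, 40), (x, 12, p, x, 20, 33, 17), (x, 12, p, x, 20, 33, 40)}
Keep only column(s) A, E (15 duplicate(s) eliminated): {(12, t), (20, k), (20, x), (29, b), (31, x)}
Set union of the two operands is {(12, t), (14, w), (20, k), (20, x), (29, b), (31, x), (38, m), (4, t), (40, d), (8, k)}.
Keep only column(s) E, A: {(b, 29), (d, 40), (k, 20), (k, 8), (m, 38), (t, 12), (t, 4), (w, 14), (x, 20), (x, 31)}

{(b, 29), (d, 40), (k, 20), (k, 8), (m, 38), (t, 12), (t, 4), (w, 14), (x, 20), (x, 31)}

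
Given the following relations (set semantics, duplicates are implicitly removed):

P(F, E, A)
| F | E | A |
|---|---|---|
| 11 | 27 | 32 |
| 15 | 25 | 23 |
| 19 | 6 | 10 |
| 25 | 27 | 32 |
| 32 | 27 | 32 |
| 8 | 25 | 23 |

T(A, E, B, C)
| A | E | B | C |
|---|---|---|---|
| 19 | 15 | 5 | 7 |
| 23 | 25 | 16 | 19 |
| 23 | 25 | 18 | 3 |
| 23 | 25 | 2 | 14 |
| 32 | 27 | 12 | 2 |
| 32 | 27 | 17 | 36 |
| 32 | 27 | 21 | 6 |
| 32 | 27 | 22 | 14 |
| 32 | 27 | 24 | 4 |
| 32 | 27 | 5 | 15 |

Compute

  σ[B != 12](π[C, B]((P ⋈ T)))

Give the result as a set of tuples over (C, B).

Joining P and T on E, A yields {(11, 27, 32, 12, 2), (11, 27, 32, 17, 36), (11, 27, 32, 21, 6), (11, 27, 32, 22, 14), (11, 27, 32, 24, 4), (11, 27, 32, 5, 15), (15, 25, 23, 16, 19), (15, 25, 23, 18, 3), (15, 25, 23, 2, 14), (25, 27, 32, 12, 2), (25, 27, 32, 17, 36), (25, 27, 32, 21, 6), (25, 27, 32, 22, 14), (25, 27, 32, 24, 4), (25, 27, 32, 5, 15), (32, 27, 32, 12, 2), (32, 27, 32, 17, 36), (32, 27, 32, 21, 6), (32, 27, 32, 22, 14), (32, 27, 32, 24, 4), (32, 27, 32, 5, 15), (8, 25, 23, 16, 19), (8, 25, 23, 18, 3), (8, 25, 23, 2, 14)}.
Projecting to C, B (15 duplicate(s) eliminated): {(14, 2), (14, 22), (15, 5), (19, 16), (2, 12), (3, 18), (36, 17), (4, 24), (6, 21)}
Selection B != 12: {(14, 2), (14, 22), (15, 5), (19, 16), (3, 18), (36, 17), (4, 24), (6, 21)}

{(14, 2), (14, 22), (15, 5), (19, 16), (3, 18), (36, 17), (4, 24), (6, 21)}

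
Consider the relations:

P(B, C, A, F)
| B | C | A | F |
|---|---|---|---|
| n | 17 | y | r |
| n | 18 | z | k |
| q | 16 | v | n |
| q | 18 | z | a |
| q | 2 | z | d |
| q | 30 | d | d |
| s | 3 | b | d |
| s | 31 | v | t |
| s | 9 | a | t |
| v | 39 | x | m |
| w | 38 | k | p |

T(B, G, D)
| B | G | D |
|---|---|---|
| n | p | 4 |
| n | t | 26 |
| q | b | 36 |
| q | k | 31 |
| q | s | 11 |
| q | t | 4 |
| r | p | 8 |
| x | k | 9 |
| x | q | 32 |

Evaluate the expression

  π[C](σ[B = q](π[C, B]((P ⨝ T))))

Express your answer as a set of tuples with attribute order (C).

Joining P and T on B yields {(n, 17, y, r, p, 4), (n, 17, y, r, t, 26), (n, 18, z, k, p, 4), (n, 18, z, k, t, 26), (q, 16, v, n, b, 36), (q, 16, v, n, k, 31), (q, 16, v, n, s, 11), (q, 16, v, n, t, 4), (q, 18, z, a, b, 36), (q, 18, z, a, k, 31), (q, 18, z, a, s, 11), (q, 18, z, a, t, 4), (q, 2, z, d, b, 36), (q, 2, z, d, k, 31), (q, 2, z, d, s, 11), (q, 2, z, d, t, 4), (q, 30, d, d, b, 36), (q, 30, d, d, k, 31), (q, 30, d, d, s, 11), (q, 30, d, d, t, 4)}.
π_{C, B} gives {(16, q), (17, n), (18, n), (18, q), (2, q), (30, q)} (14 duplicate(s) eliminated).
Selection B = q: {(16, q), (18, q), (2, q), (30, q)}
π_{C} gives {16, 18, 2, 30}.

{16, 18, 2, 30}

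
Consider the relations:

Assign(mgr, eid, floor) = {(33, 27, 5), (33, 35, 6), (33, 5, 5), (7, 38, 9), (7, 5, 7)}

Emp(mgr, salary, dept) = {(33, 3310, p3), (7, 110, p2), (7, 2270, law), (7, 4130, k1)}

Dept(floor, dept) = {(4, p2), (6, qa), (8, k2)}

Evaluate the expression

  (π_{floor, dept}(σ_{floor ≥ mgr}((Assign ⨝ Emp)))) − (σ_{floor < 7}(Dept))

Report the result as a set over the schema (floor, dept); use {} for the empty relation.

Joining Assign and Emp on mgr yields {(33, 27, 5, 3310, p3), (33, 35, 6, 3310, p3), (33, 5, 5, 3310, p3), (7, 38, 9, 110, p2), (7, 38, 9, 2270, law), (7, 38, 9, 4130, k1), (7, 5, 7, 110, p2), (7, 5, 7, 2270, law), (7, 5, 7, 4130, k1)}.
Filtering on floor ≥ mgr leaves {(7, 38, 9, 110, p2), (7, 38, 9, 2270, law), (7, 38, 9, 4130, k1), (7, 5, 7, 110, p2), (7, 5, 7, 2270, law), (7, 5, 7, 4130, k1)}.
Keep only column(s) floor, dept: {(7, k1), (7, law), (7, p2), (9, k1), (9, law), (9, p2)}
Filtering on floor < 7 leaves {(4, p2), (6, qa)}.
Difference: {(7, k1), (7, law), (7, p2), (9, k1), (9, law), (9, p2)} with {(4, p2), (6, qa)} → {(7, k1), (7, law), (7, p2), (9, k1), (9, law), (9, p2)}

{(7, k1), (7, law), (7, p2), (9, k1), (9, law), (9, p2)}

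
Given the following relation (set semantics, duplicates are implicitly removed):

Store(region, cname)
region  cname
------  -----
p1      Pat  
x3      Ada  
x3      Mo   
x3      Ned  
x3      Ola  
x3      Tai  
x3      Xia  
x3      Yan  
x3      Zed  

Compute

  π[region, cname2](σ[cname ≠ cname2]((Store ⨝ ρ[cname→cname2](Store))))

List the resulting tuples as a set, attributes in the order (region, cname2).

{(x3, Ada), (x3, Mo), (x3, Ned), (x3, Ola), (x3, Tai), (x3, Xia), (x3, Yan), (x3, Zed)}

ρ[cname→cname2]: schema becomes (region, cname2); tuples unchanged.
Natural join on region: {(p1, Pat, Pat), (x3, Ada, Ada), (x3, Ada, Mo), (x3, Ada, Ned), (x3, Ada, Ola), (x3, Ada, Tai), (x3, Ada, Xia), (x3, Ada, Yan), (x3, Ada, Zed), (x3, Mo, Ada), (x3, Mo, Mo), (x3, Mo, Ned), (x3, Mo, Ola), (x3, Mo, Tai), (x3, Mo, Xia), (x3, Mo, Yan), (x3, Mo, Zed), (x3, Ned, Ada), (x3, Ned, Mo), (x3, Ned, Ned), (x3, Ned, Ola), (x3, Ned, Tai), (x3, Ned, Xia), (x3, Ned, Yan), (x3, Ned, Zed), (x3, Ola, Ada), (x3, Ola, Mo), (x3, Ola, Ned), (x3, Ola, Ola), (x3, Ola, Tai), (x3, Ola, Xia), (x3, Ola, Yan), (x3, Ola, Zed), (x3, Tai, Ada), (x3, Tai, Mo), (x3, Tai, Ned), (x3, Tai, Ola), (x3, Tai, Tai), (x3, Tai, Xia), (x3, Tai, Yan), (x3, Tai, Zed), (x3, Xia, Ada), (x3, Xia, Mo), (x3, Xia, Ned), (x3, Xia, Ola), (x3, Xia, Tai), (x3, Xia, Xia), (x3, Xia, Yan), (x3, Xia, Zed), (x3, Yan, Ada), (x3, Yan, Mo), (x3, Yan, Ned), (x3, Yan, Ola), (x3, Yan, Tai), (x3, Yan, Xia), (x3, Yan, Yan), (x3, Yan, Zed), (x3, Zed, Ada), (x3, Zed, Mo), (x3, Zed, Ned), (x3, Zed, Ola), (x3, Zed, Tai), (x3, Zed, Xia), (x3, Zed, Yan), (x3, Zed, Zed)}
σ[cname ≠ cname2]: keep tuples satisfying cname ≠ cname2 → {(x3, Ada, Mo), (x3, Ada, Ned), (x3, Ada, Ola), (x3, Ada, Tai), (x3, Ada, Xia), (x3, Ada, Yan), (x3, Ada, Zed), (x3, Mo, Ada), (x3, Mo, Ned), (x3, Mo, Ola), (x3, Mo, Tai), (x3, Mo, Xia), (x3, Mo, Yan), (x3, Mo, Zed), (x3, Ned, Ada), (x3, Ned, Mo), (x3, Ned, Ola), (x3, Ned, Tai), (x3, Ned, Xia), (x3, Ned, Yan), (x3, Ned, Zed), (x3, Ola, Ada), (x3, Ola, Mo), (x3, Ola, Ned), (x3, Ola, Tai), (x3, Ola, Xia), (x3, Ola, Yan), (x3, Ola, Zed), (x3, Tai, Ada), (x3, Tai, Mo), (x3, Tai, Ned), (x3, Tai, Ola), (x3, Tai, Xia), (x3, Tai, Yan), (x3, Tai, Zed), (x3, Xia, Ada), (x3, Xia, Mo), (x3, Xia, Ned), (x3, Xia, Ola), (x3, Xia, Tai), (x3, Xia, Yan), (x3, Xia, Zed), (x3, Yan, Ada), (x3, Yan, Mo), (x3, Yan, Ned), (x3, Yan, Ola), (x3, Yan, Tai), (x3, Yan, Xia), (x3, Yan, Zed), (x3, Zed, Ada), (x3, Zed, Mo), (x3, Zed, Ned), (x3, Zed, Ola), (x3, Zed, Tai), (x3, Zed, Xia), (x3, Zed, Yan)}
Keep only column(s) region, cname2 (48 duplicate(s) eliminated): {(x3, Ada), (x3, Mo), (x3, Ned), (x3, Ola), (x3, Tai), (x3, Xia), (x3, Yan), (x3, Zed)}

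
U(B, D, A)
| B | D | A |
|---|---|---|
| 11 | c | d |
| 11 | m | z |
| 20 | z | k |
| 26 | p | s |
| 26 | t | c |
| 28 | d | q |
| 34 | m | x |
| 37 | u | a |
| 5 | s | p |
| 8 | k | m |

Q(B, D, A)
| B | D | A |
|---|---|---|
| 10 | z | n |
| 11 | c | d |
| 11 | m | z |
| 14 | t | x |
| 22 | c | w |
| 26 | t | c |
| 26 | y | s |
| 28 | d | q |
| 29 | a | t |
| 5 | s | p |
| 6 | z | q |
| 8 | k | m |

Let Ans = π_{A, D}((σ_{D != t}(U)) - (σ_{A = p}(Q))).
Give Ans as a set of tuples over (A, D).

Filtering on D != t leaves {(11, c, d), (11, m, z), (20, z, k), (26, p, s), (28, d, q), (34, m, x), (37, u, a), (5, s, p), (8, k, m)}.
Filtering on A = p leaves {(5, s, p)}.
Taking the difference: {(11, c, d), (11, m, z), (20, z, k), (26, p, s), (28, d, q), (34, m, x), (37, u, a), (8, k, m)}
Projecting to A, D: {(a, u), (d, c), (k, z), (m, k), (q, d), (s, p), (x, m), (z, m)}

{(a, u), (d, c), (k, z), (m, k), (q, d), (s, p), (x, m), (z, m)}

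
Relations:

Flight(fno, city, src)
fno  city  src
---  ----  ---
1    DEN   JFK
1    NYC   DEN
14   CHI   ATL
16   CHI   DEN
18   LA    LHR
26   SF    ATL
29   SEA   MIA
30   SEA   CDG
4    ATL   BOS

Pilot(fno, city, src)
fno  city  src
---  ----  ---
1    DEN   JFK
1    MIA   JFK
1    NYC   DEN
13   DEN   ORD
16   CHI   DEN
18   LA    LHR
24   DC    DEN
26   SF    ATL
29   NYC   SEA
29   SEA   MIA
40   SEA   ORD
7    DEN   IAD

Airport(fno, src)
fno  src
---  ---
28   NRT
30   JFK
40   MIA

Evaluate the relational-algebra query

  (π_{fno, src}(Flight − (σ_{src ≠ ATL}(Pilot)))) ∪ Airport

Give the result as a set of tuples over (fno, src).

Selection src ≠ ATL: {(1, DEN, JFK), (1, MIA, JFK), (1, NYC, DEN), (13, DEN, ORD), (16, CHI, DEN), (18, LA, LHR), (24, DC, DEN), (29, NYC, SEA), (29, SEA, MIA), (40, SEA, ORD), (7, DEN, IAD)}
Difference: {(1, DEN, JFK), (1, NYC, DEN), (14, CHI, ATL), (16, CHI, DEN), (18, LA, LHR), (26, SF, ATL), (29, SEA, MIA), (30, SEA, CDG), (4, ATL, BOS)} with {(1, DEN, JFK), (1, MIA, JFK), (1, NYC, DEN), (13, DEN, ORD), (16, CHI, DEN), (18, LA, LHR), (24, DC, DEN), (29, NYC, SEA), (29, SEA, MIA), (40, SEA, ORD), (7, DEN, IAD)} → {(14, CHI, ATL), (26, SF, ATL), (30, SEA, CDG), (4, ATL, BOS)}
Keep only column(s) fno, src: {(14, ATL), (26, ATL), (30, CDG), (4, BOS)}
Union: {(14, ATL), (26, ATL), (30, CDG), (4, BOS)} with {(28, NRT), (30, JFK), (40, MIA)} → {(14, ATL), (26, ATL), (28, NRT), (30, CDG), (30, JFK), (4, BOS), (40, MIA)}

{(14, ATL), (26, ATL), (28, NRT), (30, CDG), (30, JFK), (4, BOS), (40, MIA)}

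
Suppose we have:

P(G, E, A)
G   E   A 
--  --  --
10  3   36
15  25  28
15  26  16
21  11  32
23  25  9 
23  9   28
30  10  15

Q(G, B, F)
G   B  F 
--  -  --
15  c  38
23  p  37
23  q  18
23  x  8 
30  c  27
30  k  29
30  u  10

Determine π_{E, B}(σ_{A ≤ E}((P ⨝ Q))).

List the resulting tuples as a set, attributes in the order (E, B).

{(25, p), (25, q), (25, x), (26, c)}

Joining P and Q on G yields {(15, 25, 28, c, 38), (15, 26, 16, c, 38), (23, 25, 9, p, 37), (23, 25, 9, q, 18), (23, 25, 9, x, 8), (23, 9, 28, p, 37), (23, 9, 28, q, 18), (23, 9, 28, x, 8), (30, 10, 15, c, 27), (30, 10, 15, k, 29), (30, 10, 15, u, 10)}.
Filtering on A ≤ E leaves {(15, 26, 16, c, 38), (23, 25, 9, p, 37), (23, 25, 9, q, 18), (23, 25, 9, x, 8)}.
Projecting to E, B: {(25, p), (25, q), (25, x), (26, c)}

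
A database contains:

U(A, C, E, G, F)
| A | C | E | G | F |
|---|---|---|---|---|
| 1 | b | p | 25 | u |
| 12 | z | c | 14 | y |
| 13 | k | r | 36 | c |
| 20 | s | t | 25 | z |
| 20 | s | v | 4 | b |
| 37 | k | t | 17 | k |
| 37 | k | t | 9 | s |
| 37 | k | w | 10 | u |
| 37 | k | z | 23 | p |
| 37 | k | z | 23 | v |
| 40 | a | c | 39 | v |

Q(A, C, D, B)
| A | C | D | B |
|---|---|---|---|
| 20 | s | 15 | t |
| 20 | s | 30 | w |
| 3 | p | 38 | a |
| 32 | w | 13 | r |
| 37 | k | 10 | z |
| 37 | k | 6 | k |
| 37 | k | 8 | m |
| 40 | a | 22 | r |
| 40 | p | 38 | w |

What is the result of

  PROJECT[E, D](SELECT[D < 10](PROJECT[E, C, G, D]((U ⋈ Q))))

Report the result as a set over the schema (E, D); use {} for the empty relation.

U ⋈ Q (natural join on A, C): {(20, s, t, 25, z, 15, t), (20, s, t, 25, z, 30, w), (20, s, v, 4, b, 15, t), (20, s, v, 4, b, 30, w), (37, k, t, 17, k, 10, z), (37, k, t, 17, k, 6, k), (37, k, t, 17, k, 8, m), (37, k, t, 9, s, 10, z), (37, k, t, 9, s, 6, k), (37, k, t, 9, s, 8, m), (37, k, w, 10, u, 10, z), (37, k, w, 10, u, 6, k), (37, k, w, 10, u, 8, m), (37, k, z, 23, p, 10, z), (37, k, z, 23, p, 6, k), (37, k, z, 23, p, 8, m), (37, k, z, 23, v, 10, z), (37, k, z, 23, v, 6, k), (37, k, z, 23, v, 8, m), (40, a, c, 39, v, 22, r)}
π[E, C, G, D]: project onto (E, C, G, D) (3 duplicate(s) eliminated) → {(c, a, 39, 22), (t, k, 17, 10), (t, k, 17, 6), (t, k, 17, 8), (t, k, 9, 10), (t, k, 9, 6), (t, k, 9, 8), (t, s, 25, 15), (t, s, 25, 30), (v, s, 4, 15), (v, s, 4, 30), (w, k, 10, 10), (w, k, 10, 6), (w, k, 10, 8), (z, k, 23, 10), (z, k, 23, 6), (z, k, 23, 8)}
σ[D < 10]: keep tuples satisfying D < 10 → {(t, k, 17, 6), (t, k, 17, 8), (t, k, 9, 6), (t, k, 9, 8), (w, k, 10, 6), (w, k, 10, 8), (z, k, 23, 6), (z, k, 23, 8)}
π[E, D]: project onto (E, D) (2 duplicate(s) eliminated) → {(t, 6), (t, 8), (w, 6), (w, 8), (z, 6), (z, 8)}

{(t, 6), (t, 8), (w, 6), (w, 8), (z, 6), (z, 8)}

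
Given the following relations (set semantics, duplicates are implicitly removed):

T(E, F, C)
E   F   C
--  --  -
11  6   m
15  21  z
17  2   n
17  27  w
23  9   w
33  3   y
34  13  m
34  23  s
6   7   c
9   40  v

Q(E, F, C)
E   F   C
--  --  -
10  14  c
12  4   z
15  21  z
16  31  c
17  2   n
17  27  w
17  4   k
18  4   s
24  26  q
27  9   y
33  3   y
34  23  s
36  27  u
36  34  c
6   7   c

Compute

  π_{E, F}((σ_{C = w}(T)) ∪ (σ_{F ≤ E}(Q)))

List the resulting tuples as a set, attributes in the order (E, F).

σ[C = w]: keep tuples satisfying C = w → {(17, 27, w), (23, 9, w)}
σ[F ≤ E]: keep tuples satisfying F ≤ E → {(12, 4, z), (17, 2, n), (17, 4, k), (18, 4, s), (27, 9, y), (33, 3, y), (34, 23, s), (36, 27, u), (36, 34, c)}
Taking the union: {(12, 4, z), (17, 2, n), (17, 27, w), (17, 4, k), (18, 4, s), (23, 9, w), (27, 9, y), (33, 3, y), (34, 23, s), (36, 27, u), (36, 34, c)}
Keep only column(s) E, F: {(12, 4), (17, 2), (17, 27), (17, 4), (18, 4), (23, 9), (27, 9), (33, 3), (34, 23), (36, 27), (36, 34)}

{(12, 4), (17, 2), (17, 27), (17, 4), (18, 4), (23, 9), (27, 9), (33, 3), (34, 23), (36, 27), (36, 34)}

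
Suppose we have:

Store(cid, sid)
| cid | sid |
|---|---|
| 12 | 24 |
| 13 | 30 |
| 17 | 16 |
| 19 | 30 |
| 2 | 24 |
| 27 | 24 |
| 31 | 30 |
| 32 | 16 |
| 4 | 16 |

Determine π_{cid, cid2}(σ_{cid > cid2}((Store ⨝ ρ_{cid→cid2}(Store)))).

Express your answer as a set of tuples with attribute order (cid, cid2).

ρ[cid→cid2]: schema becomes (cid2, sid); tuples unchanged.
Natural join on sid: {(12, 24, 12), (12, 24, 2), (12, 24, 27), (13, 30, 13), (13, 30, 19), (13, 30, 31), (17, 16, 17), (17, 16, 32), (17, 16, 4), (19, 30, 13), (19, 30, 19), (19, 30, 31), (2, 24, 12), (2, 24, 2), (2, 24, 27), (27, 24, 12), (27, 24, 2), (27, 24, 27), (31, 30, 13), (31, 30, 19), (31, 30, 31), (32, 16, 17), (32, 16, 32), (32, 16, 4), (4, 16, 17), (4, 16, 32), (4, 16, 4)}
Selection cid > cid2: {(12, 24, 2), (17, 16, 4), (19, 30, 13), (27, 24, 12), (27, 24, 2), (31, 30, 13), (31, 30, 19), (32, 16, 17), (32, 16, 4)}
π[cid, cid2]: project onto (cid, cid2) → {(12, 2), (17, 4), (19, 13), (27, 12), (27, 2), (31, 13), (31, 19), (32, 17), (32, 4)}

{(12, 2), (17, 4), (19, 13), (27, 12), (27, 2), (31, 13), (31, 19), (32, 17), (32, 4)}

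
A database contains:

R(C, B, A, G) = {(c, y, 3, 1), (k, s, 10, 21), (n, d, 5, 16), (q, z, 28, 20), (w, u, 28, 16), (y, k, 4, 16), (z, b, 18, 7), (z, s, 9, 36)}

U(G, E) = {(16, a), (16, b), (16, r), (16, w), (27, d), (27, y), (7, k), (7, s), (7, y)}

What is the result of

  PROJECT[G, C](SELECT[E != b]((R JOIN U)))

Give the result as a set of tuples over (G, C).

{(16, n), (16, w), (16, y), (7, z)}

Joining R and U on G yields {(n, d, 5, 16, a), (n, d, 5, 16, b), (n, d, 5, 16, r), (n, d, 5, 16, w), (w, u, 28, 16, a), (w, u, 28, 16, b), (w, u, 28, 16, r), (w, u, 28, 16, w), (y, k, 4, 16, a), (y, k, 4, 16, b), (y, k, 4, 16, r), (y, k, 4, 16, w), (z, b, 18, 7, k), (z, b, 18, 7, s), (z, b, 18, 7, y)}.
Selection E != b: {(n, d, 5, 16, a), (n, d, 5, 16, r), (n, d, 5, 16, w), (w, u, 28, 16, a), (w, u, 28, 16, r), (w, u, 28, 16, w), (y, k, 4, 16, a), (y, k, 4, 16, r), (y, k, 4, 16, w), (z, b, 18, 7, k), (z, b, 18, 7, s), (z, b, 18, 7, y)}
π[G, C]: project onto (G, C) (8 duplicate(s) eliminated) → {(16, n), (16, w), (16, y), (7, z)}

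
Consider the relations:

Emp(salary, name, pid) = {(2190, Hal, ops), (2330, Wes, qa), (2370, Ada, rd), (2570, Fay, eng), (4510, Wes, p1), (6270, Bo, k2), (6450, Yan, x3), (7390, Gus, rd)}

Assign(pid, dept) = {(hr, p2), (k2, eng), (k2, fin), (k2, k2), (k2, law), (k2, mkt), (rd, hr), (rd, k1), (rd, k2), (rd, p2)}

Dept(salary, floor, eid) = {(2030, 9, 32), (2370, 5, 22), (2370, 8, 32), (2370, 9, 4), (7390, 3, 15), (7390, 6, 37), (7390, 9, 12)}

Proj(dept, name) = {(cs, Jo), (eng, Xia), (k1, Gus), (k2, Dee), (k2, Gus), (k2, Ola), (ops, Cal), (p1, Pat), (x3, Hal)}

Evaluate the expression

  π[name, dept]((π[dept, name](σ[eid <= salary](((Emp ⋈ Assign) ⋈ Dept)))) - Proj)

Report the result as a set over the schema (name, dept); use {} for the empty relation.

Joining Emp and Assign on pid yields {(2370, Ada, rd, hr), (2370, Ada, rd, k1), (2370, Ada, rd, k2), (2370, Ada, rd, p2), (6270, Bo, k2, eng), (6270, Bo, k2, fin), (6270, Bo, k2, k2), (6270, Bo, k2, law), (6270, Bo, k2, mkt), (7390, Gus, rd, hr), (7390, Gus, rd, k1), (7390, Gus, rd, k2), (7390, Gus, rd, p2)}.
Joining (Emp ⋈ Assign) and Dept on salary yields {(2370, Ada, rd, hr, 5, 22), (2370, Ada, rd, hr, 8, 32), (2370, Ada, rd, hr, 9, 4), (2370, Ada, rd, k1, 5, 22), (2370, Ada, rd, k1, 8, 32), (2370, Ada, rd, k1, 9, 4), (2370, Ada, rd, k2, 5, 22), (2370, Ada, rd, k2, 8, 32), (2370, Ada, rd, k2, 9, 4), (2370, Ada, rd, p2, 5, 22), (2370, Ada, rd, p2, 8, 32), (2370, Ada, rd, p2, 9, 4), (7390, Gus, rd, hr, 3, 15), (7390, Gus, rd, hr, 6, 37), (7390, Gus, rd, hr, 9, 12), (7390, Gus, rd, k1, 3, 15), (7390, Gus, rd, k1, 6, 37), (7390, Gus, rd, k1, 9, 12), (7390, Gus, rd, k2, 3, 15), (7390, Gus, rd, k2, 6, 37), (7390, Gus, rd, k2, 9, 12), (7390, Gus, rd, p2, 3, 15), (7390, Gus, rd, p2, 6, 37), (7390, Gus, rd, p2, 9, 12)}.
σ[eid <= salary]: keep tuples satisfying eid <= salary → {(2370, Ada, rd, hr, 5, 22), (2370, Ada, rd, hr, 8, 32), (2370, Ada, rd, hr, 9, 4), (2370, Ada, rd, k1, 5, 22), (2370, Ada, rd, k1, 8, 32), (2370, Ada, rd, k1, 9, 4), (2370, Ada, rd, k2, 5, 22), (2370, Ada, rd, k2, 8, 32), (2370, Ada, rd, k2, 9, 4), (2370, Ada, rd, p2, 5, 22), (2370, Ada, rd, p2, 8, 32), (2370, Ada, rd, p2, 9, 4), (7390, Gus, rd, hr, 3, 15), (7390, Gus, rd, hr, 6, 37), (7390, Gus, rd, hr, 9, 12), (7390, Gus, rd, k1, 3, 15), (7390, Gus, rd, k1, 6, 37), (7390, Gus, rd, k1, 9, 12), (7390, Gus, rd, k2, 3, 15), (7390, Gus, rd, k2, 6, 37), (7390, Gus, rd, k2, 9, 12), (7390, Gus, rd, p2, 3, 15), (7390, Gus, rd, p2, 6, 37), (7390, Gus, rd, p2, 9, 12)}
Projecting to dept, name (16 duplicate(s) eliminated): {(hr, Ada), (hr, Gus), (k1, Ada), (k1, Gus), (k2, Ada), (k2, Gus), (p2, Ada), (p2, Gus)}
Difference: {(hr, Ada), (hr, Gus), (k1, Ada), (k1, Gus), (k2, Ada), (k2, Gus), (p2, Ada), (p2, Gus)} with {(cs, Jo), (eng, Xia), (k1, Gus), (k2, Dee), (k2, Gus), (k2, Ola), (ops, Cal), (p1, Pat), (x3, Hal)} → {(hr, Ada), (hr, Gus), (k1, Ada), (k2, Ada), (p2, Ada), (p2, Gus)}
Projecting to name, dept: {(Ada, hr), (Ada, k1), (Ada, k2), (Ada, p2), (Gus, hr), (Gus, p2)}

{(Ada, hr), (Ada, k1), (Ada, k2), (Ada, p2), (Gus, hr), (Gus, p2)}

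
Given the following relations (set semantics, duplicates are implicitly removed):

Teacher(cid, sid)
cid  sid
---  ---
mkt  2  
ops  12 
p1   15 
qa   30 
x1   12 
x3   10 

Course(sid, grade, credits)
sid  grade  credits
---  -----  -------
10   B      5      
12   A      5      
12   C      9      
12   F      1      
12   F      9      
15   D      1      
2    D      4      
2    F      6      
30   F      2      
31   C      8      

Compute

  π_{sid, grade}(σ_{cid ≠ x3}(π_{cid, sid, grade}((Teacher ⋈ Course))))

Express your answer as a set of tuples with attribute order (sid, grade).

Joining Teacher and Course on sid yields {(mkt, 2, D, 4), (mkt, 2, F, 6), (ops, 12, A, 5), (ops, 12, C, 9), (ops, 12, F, 1), (ops, 12, F, 9), (p1, 15, D, 1), (qa, 30, F, 2), (x1, 12, A, 5), (x1, 12, C, 9), (x1, 12, F, 1), (x1, 12, F, 9), (x3, 10, B, 5)}.
π_{cid, sid, grade} gives {(mkt, 2, D), (mkt, 2, F), (ops, 12, A), (ops, 12, C), (ops, 12, F), (p1, 15, D), (qa, 30, F), (x1, 12, A), (x1, 12, C), (x1, 12, F), (x3, 10, B)} (2 duplicate(s) eliminated).
Selection cid ≠ x3: {(mkt, 2, D), (mkt, 2, F), (ops, 12, A), (ops, 12, C), (ops, 12, F), (p1, 15, D), (qa, 30, F), (x1, 12, A), (x1, 12, C), (x1, 12, F)}
π_{sid, grade} gives {(12, A), (12, C), (12, F), (15, D), (2, D), (2, F), (30, F)} (3 duplicate(s) eliminated).

{(12, A), (12, C), (12, F), (15, D), (2, D), (2, F), (30, F)}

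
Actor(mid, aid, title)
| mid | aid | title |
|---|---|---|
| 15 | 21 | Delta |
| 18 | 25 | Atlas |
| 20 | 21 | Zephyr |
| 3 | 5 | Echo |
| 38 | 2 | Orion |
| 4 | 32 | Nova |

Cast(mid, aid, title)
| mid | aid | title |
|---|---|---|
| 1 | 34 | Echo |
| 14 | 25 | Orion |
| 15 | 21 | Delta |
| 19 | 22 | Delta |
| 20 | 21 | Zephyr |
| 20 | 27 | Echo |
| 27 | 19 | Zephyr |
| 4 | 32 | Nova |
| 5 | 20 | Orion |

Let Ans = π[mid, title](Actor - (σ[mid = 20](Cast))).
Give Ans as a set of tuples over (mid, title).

Apply σ_{mid = 20}; surviving tuples: {(20, 21, Zephyr), (20, 27, Echo)}
Set difference of the two operands is {(15, 21, Delta), (18, 25, Atlas), (3, 5, Echo), (38, 2, Orion), (4, 32, Nova)}.
Projecting to mid, title: {(15, Delta), (18, Atlas), (3, Echo), (38, Orion), (4, Nova)}

{(15, Delta), (18, Atlas), (3, Echo), (38, Orion), (4, Nova)}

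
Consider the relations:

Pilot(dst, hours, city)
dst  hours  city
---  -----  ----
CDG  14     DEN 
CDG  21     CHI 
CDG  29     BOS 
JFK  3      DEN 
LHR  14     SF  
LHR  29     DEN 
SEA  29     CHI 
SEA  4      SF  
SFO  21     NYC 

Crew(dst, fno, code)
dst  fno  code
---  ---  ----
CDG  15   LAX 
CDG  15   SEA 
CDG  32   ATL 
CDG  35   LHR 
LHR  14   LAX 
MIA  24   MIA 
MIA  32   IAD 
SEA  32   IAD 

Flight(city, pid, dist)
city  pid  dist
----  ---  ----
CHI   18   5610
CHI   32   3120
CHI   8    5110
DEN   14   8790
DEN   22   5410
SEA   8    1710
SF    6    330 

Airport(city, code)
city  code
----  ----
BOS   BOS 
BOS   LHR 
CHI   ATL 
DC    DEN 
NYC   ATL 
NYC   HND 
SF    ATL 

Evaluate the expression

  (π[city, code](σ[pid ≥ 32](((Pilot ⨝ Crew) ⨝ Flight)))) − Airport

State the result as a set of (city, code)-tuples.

Joining Pilot and Crew on dst yields {(CDG, 14, DEN, 15, LAX), (CDG, 14, DEN, 15, SEA), (CDG, 14, DEN, 32, ATL), (CDG, 14, DEN, 35, LHR), (CDG, 21, CHI, 15, LAX), (CDG, 21, CHI, 15, SEA), (CDG, 21, CHI, 32, ATL), (CDG, 21, CHI, 35, LHR), (CDG, 29, BOS, 15, LAX), (CDG, 29, BOS, 15, SEA), (CDG, 29, BOS, 32, ATL), (CDG, 29, BOS, 35, LHR), (LHR, 14, SF, 14, LAX), (LHR, 29, DEN, 14, LAX), (SEA, 29, CHI, 32, IAD), (SEA, 4, SF, 32, IAD)}.
Joining (Pilot ⨝ Crew) and Flight on city yields {(CDG, 14, DEN, 15, LAX, 14, 8790), (CDG, 14, DEN, 15, LAX, 22, 5410), (CDG, 14, DEN, 15, SEA, 14, 8790), (CDG, 14, DEN, 15, SEA, 22, 5410), (CDG, 14, DEN, 32, ATL, 14, 8790), (CDG, 14, DEN, 32, ATL, 22, 5410), (CDG, 14, DEN, 35, LHR, 14, 8790), (CDG, 14, DEN, 35, LHR, 22, 5410), (CDG, 21, CHI, 15, LAX, 18, 5610), (CDG, 21, CHI, 15, LAX, 32, 3120), (CDG, 21, CHI, 15, LAX, 8, 5110), (CDG, 21, CHI, 15, SEA, 18, 5610), (CDG, 21, CHI, 15, SEA, 32, 3120), (CDG, 21, CHI, 15, SEA, 8, 5110), (CDG, 21, CHI, 32, ATL, 18, 5610), (CDG, 21, CHI, 32, ATL, 32, 3120), (CDG, 21, CHI, 32, ATL, 8, 5110), (CDG, 21, CHI, 35, LHR, 18, 5610), (CDG, 21, CHI, 35, LHR, 32, 3120), (CDG, 21, CHI, 35, LHR, 8, 5110), (LHR, 14, SF, 14, LAX, 6, 330), (LHR, 29, DEN, 14, LAX, 14, 8790), (LHR, 29, DEN, 14, LAX, 22, 5410), (SEA, 29, CHI, 32, IAD, 18, 5610), (SEA, 29, CHI, 32, IAD, 32, 3120), (SEA, 29, CHI, 32, IAD, 8, 5110), (SEA, 4, SF, 32, IAD, 6, 330)}.
Selection pid ≥ 32: {(CDG, 21, CHI, 15, LAX, 32, 3120), (CDG, 21, CHI, 15, SEA, 32, 3120), (CDG, 21, CHI, 32, ATL, 32, 3120), (CDG, 21, CHI, 35, LHR, 32, 3120), (SEA, 29, CHI, 32, IAD, 32, 3120)}
π[city, code]: project onto (city, code) → {(CHI, ATL), (CHI, IAD), (CHI, LAX), (CHI, LHR), (CHI, SEA)}
Taking the difference: {(CHI, IAD), (CHI, LAX), (CHI, LHR), (CHI, SEA)}

{(CHI, IAD), (CHI, LAX), (CHI, LHR), (CHI, SEA)}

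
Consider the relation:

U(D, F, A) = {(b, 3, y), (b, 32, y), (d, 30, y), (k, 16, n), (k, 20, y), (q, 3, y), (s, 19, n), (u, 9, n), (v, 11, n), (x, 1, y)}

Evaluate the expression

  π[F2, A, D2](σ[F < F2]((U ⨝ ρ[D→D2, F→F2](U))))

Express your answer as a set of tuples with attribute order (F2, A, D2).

ρ[D→D2, F→F2]: schema becomes (D2, F2, A); tuples unchanged.
Natural join on A: {(b, 3, y, b, 3), (b, 3, y, b, 32), (b, 3, y, d, 30), (b, 3, y, k, 20), (b, 3, y, q, 3), (b, 3, y, x, 1), (b, 32, y, b, 3), (b, 32, y, b, 32), (b, 32, y, d, 30), (b, 32, y, k, 20), (b, 32, y, q, 3), (b, 32, y, x, 1), (d, 30, y, b, 3), (d, 30, y, b, 32), (d, 30, y, d, 30), (d, 30, y, k, 20), (d, 30, y, q, 3), (d, 30, y, x, 1), (k, 16, n, k, 16), (k, 16, n, s, 19), (k, 16, n, u, 9), (k, 16, n, v, 11), (k, 20, y, b, 3), (k, 20, y, b, 32), (k, 20, y, d, 30), (k, 20, y, k, 20), (k, 20, y, q, 3), (k, 20, y, x, 1), (q, 3, y, b, 3), (q, 3, y, b, 32), (q, 3, y, d, 30), (q, 3, y, k, 20), (q, 3, y, q, 3), (q, 3, y, x, 1), (s, 19, n, k, 16), (s, 19, n, s, 19), (s, 19, n, u, 9), (s, 19, n, v, 11), (u, 9, n, k, 16), (u, 9, n, s, 19), (u, 9, n, u, 9), (u, 9, n, v, 11), (v, 11, n, k, 16), (v, 11, n, s, 19), (v, 11, n, u, 9), (v, 11, n, v, 11), (x, 1, y, b, 3), (x, 1, y, b, 32), (x, 1, y, d, 30), (x, 1, y, k, 20), (x, 1, y, q, 3), (x, 1, y, x, 1)}
Filtering on F < F2 leaves {(b, 3, y, b, 32), (b, 3, y, d, 30), (b, 3, y, k, 20), (d, 30, y, b, 32), (k, 16, n, s, 19), (k, 20, y, b, 32), (k, 20, y, d, 30), (q, 3, y, b, 32), (q, 3, y, d, 30), (q, 3, y, k, 20), (u, 9, n, k, 16), (u, 9, n, s, 19), (u, 9, n, v, 11), (v, 11, n, k, 16), (v, 11, n, s, 19), (x, 1, y, b, 3), (x, 1, y, b, 32), (x, 1, y, d, 30), (x, 1, y, k, 20), (x, 1, y, q, 3)}.
Keep only column(s) F2, A, D2 (12 duplicate(s) eliminated): {(11, n, v), (16, n, k), (19, n, s), (20, y, k), (3, y, b), (3, y, q), (30, y, d), (32, y, b)}

{(11, n, v), (16, n, k), (19, n, s), (20, y, k), (3, y, b), (3, y, q), (30, y, d), (32, y, b)}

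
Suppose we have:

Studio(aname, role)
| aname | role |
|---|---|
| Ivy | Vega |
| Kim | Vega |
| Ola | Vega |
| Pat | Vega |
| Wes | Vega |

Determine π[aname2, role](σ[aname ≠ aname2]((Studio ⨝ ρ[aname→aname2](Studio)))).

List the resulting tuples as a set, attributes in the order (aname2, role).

{(Ivy, Vega), (Kim, Vega), (Ola, Vega), (Pat, Vega), (Wes, Vega)}

ρ[aname→aname2]: schema becomes (aname2, role); tuples unchanged.
Studio ⋈ ρ[aname→aname2](Studio) (natural join on role): {(Ivy, Vega, Ivy), (Ivy, Vega, Kim), (Ivy, Vega, Ola), (Ivy, Vega, Pat), (Ivy, Vega, Wes), (Kim, Vega, Ivy), (Kim, Vega, Kim), (Kim, Vega, Ola), (Kim, Vega, Pat), (Kim, Vega, Wes), (Ola, Vega, Ivy), (Ola, Vega, Kim), (Ola, Vega, Ola), (Ola, Vega, Pat), (Ola, Vega, Wes), (Pat, Vega, Ivy), (Pat, Vega, Kim), (Pat, Vega, Ola), (Pat, Vega, Pat), (Pat, Vega, Wes), (Wes, Vega, Ivy), (Wes, Vega, Kim), (Wes, Vega, Ola), (Wes, Vega, Pat), (Wes, Vega, Wes)}
Filtering on aname ≠ aname2 leaves {(Ivy, Vega, Kim), (Ivy, Vega, Ola), (Ivy, Vega, Pat), (Ivy, Vega, Wes), (Kim, Vega, Ivy), (Kim, Vega, Ola), (Kim, Vega, Pat), (Kim, Vega, Wes), (Ola, Vega, Ivy), (Ola, Vega, Kim), (Ola, Vega, Pat), (Ola, Vega, Wes), (Pat, Vega, Ivy), (Pat, Vega, Kim), (Pat, Vega, Ola), (Pat, Vega, Wes), (Wes, Vega, Ivy), (Wes, Vega, Kim), (Wes, Vega, Ola), (Wes, Vega, Pat)}.
π[aname2, role]: project onto (aname2, role) (15 duplicate(s) eliminated) → {(Ivy, Vega), (Kim, Vega), (Ola, Vega), (Pat, Vega), (Wes, Vega)}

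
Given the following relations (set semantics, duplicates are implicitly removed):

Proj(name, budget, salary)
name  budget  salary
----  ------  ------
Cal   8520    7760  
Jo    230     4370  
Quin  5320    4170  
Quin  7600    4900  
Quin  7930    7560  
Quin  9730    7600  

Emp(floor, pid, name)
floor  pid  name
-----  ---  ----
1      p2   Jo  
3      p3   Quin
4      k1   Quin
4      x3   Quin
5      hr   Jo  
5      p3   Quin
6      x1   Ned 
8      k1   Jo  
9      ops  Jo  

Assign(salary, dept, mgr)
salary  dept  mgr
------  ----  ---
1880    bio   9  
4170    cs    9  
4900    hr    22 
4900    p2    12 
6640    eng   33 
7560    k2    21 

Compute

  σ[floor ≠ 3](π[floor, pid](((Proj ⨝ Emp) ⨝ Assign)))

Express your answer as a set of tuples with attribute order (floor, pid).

{(4, k1), (4, x3), (5, p3)}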